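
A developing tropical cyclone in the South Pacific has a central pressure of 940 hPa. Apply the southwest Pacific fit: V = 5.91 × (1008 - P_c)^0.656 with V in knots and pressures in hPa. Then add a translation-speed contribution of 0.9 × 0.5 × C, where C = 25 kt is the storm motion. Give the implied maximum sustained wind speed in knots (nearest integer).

105 kt

ΔP = 1008 − 940 = 68 hPa.
68^0.656 ≈ 15.927.
V ≈ 5.91 × 15.927 ≈ 94.1 kt.
Translation term: 0.9 × 0.5 × 25 = 11.25 kt.
Corrected V ≈ 105.35 kt → 105 kt.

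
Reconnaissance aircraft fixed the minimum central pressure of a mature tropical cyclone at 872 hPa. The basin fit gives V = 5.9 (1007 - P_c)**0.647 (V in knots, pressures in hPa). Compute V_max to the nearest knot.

ΔP = 1007 − 872 = 135 hPa.
135^0.647 ≈ 23.896.
V ≈ 5.9 × 23.896 ≈ 141.0 kt.

141 kt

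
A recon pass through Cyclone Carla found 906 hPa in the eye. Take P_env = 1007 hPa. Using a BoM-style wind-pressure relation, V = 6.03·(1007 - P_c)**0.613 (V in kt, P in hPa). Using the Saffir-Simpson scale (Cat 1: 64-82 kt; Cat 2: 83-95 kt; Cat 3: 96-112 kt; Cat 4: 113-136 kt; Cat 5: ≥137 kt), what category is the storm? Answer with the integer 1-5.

ΔP = 1007 − 906 = 101 hPa.
V ≈ 6.03 × 101^0.613 = 6.03 × 16.93 ≈ 102 kt.
102 kt falls in the Category 3 band.

3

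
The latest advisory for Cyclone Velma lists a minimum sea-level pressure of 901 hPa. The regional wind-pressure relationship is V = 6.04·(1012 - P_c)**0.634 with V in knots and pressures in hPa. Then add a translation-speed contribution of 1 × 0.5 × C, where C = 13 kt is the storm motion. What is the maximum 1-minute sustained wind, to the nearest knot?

126 kt

ΔP = 1012 − 901 = 111 hPa.
111^0.634 ≈ 19.803.
V ≈ 6.04 × 19.803 ≈ 119.6 kt.
Translation term: 1 × 0.5 × 13 = 6.5 kt.
Corrected V ≈ 126.1 kt → 126 kt.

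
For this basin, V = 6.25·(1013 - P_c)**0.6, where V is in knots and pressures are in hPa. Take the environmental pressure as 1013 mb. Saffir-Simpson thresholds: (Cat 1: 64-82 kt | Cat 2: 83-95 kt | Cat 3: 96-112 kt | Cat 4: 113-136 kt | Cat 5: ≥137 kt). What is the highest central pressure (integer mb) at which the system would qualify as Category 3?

918 mb

Category 3 begins at V = 96 kt.
Required ΔP = (96/6.25)^(1/0.6) = 15.360^1.667 ≈ 94.91 mb.
P_c ≤ 1013 − 94.91 = 918.09, so the highest integer P_c is 918 mb.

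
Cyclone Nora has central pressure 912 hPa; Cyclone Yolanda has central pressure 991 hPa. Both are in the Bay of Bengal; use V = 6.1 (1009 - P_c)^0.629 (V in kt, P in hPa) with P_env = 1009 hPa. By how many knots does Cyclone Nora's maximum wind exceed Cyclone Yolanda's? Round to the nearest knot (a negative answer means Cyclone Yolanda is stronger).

Cyclone Nora: ΔP = 97; V ≈ 6.1 × 97^0.629 ≈ 108.40 kt.
Cyclone Yolanda: ΔP = 18; V ≈ 6.1 × 18^0.629 ≈ 37.57 kt.
Difference ≈ 108.40 − 37.57 = 70.83 → 71 kt.

71 kt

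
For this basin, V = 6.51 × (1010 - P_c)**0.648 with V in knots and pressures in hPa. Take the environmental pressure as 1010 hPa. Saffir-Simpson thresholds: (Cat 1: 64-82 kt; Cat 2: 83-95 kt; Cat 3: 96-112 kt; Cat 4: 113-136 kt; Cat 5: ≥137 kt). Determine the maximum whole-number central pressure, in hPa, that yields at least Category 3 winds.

946 hPa

Category 3 begins at V = 96 kt.
Required ΔP = (96/6.51)^(1/0.648) = 14.747^1.543 ≈ 63.61 hPa.
P_c ≤ 1010 − 63.61 = 946.39, so the highest integer P_c is 946 hPa.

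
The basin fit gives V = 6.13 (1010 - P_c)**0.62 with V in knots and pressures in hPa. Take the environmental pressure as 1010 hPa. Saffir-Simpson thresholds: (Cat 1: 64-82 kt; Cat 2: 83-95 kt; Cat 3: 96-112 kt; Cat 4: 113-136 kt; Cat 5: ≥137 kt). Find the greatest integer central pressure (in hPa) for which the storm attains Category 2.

Category 2 begins at V = 83 kt.
Required ΔP = (83/6.13)^(1/0.62) = 13.540^1.613 ≈ 66.86 hPa.
P_c ≤ 1010 − 66.86 = 943.14, so the highest integer P_c is 943 hPa.

943 hPa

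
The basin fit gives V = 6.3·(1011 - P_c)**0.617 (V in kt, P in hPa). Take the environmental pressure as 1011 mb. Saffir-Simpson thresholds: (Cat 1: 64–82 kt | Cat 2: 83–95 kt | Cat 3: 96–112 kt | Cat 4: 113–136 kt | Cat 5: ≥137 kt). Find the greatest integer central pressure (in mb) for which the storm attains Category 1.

Category 1 begins at V = 64 kt.
Required ΔP = (64/6.3)^(1/0.617) = 10.159^1.621 ≈ 42.84 mb.
P_c ≤ 1011 − 42.84 = 968.16, so the highest integer P_c is 968 mb.

968 mb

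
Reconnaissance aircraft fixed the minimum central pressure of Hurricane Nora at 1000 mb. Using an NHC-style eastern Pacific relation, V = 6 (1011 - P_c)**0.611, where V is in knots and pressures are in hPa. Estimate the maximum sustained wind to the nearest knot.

26 kt

ΔP = 1011 − 1000 = 11 mb.
11^0.611 ≈ 4.328.
V ≈ 6 × 4.328 ≈ 26.0 kt.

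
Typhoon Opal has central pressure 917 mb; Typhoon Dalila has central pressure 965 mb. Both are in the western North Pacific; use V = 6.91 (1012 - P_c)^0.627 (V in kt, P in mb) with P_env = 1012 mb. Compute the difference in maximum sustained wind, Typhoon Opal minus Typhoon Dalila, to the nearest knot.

43 kt

Typhoon Opal: ΔP = 95; V ≈ 6.91 × 95^0.627 ≈ 120.09 kt.
Typhoon Dalila: ΔP = 47; V ≈ 6.91 × 47^0.627 ≈ 77.25 kt.
Difference ≈ 120.09 − 77.25 = 42.84 → 43 kt.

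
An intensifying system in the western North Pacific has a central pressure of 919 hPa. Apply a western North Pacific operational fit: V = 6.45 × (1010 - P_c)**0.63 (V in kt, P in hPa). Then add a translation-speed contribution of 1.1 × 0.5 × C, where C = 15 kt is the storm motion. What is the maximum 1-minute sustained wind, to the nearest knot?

ΔP = 1010 − 919 = 91 hPa.
91^0.63 ≈ 17.147.
V ≈ 6.45 × 17.147 ≈ 110.6 kt.
Translation term: 1.1 × 0.5 × 15 = 8.25 kt.
Corrected V ≈ 118.85 kt → 119 kt.

119 kt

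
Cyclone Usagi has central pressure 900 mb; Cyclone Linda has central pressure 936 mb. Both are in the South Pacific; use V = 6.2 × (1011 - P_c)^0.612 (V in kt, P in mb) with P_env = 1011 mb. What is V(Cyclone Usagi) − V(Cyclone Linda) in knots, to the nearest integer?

24 kt

Cyclone Usagi: ΔP = 111; V ≈ 6.2 × 111^0.612 ≈ 110.70 kt.
Cyclone Linda: ΔP = 75; V ≈ 6.2 × 75^0.612 ≈ 87.08 kt.
Difference ≈ 110.70 − 87.08 = 23.62 → 24 kt.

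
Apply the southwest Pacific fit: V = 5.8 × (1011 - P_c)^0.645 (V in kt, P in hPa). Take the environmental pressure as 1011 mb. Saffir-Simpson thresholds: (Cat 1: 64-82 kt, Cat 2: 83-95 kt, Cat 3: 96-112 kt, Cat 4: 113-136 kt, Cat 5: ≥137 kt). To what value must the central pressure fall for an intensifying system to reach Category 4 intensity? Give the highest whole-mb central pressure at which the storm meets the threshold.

911 mb

Category 4 begins at V = 113 kt.
Required ΔP = (113/5.8)^(1/0.645) = 19.483^1.550 ≈ 99.88 mb.
P_c ≤ 1011 − 99.88 = 911.12, so the highest integer P_c is 911 mb.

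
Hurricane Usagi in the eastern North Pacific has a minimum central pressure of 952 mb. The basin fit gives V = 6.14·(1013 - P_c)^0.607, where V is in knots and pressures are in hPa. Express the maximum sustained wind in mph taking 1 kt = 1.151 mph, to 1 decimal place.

85.7 mph

ΔP = 1013 − 952 = 61 mb.
V ≈ 6.14 × 61^0.607 = 6.14 × 12.125 ≈ 74.450 kt.
74.450 × 1.151 ≈ 85.69 mph → 85.7 mph.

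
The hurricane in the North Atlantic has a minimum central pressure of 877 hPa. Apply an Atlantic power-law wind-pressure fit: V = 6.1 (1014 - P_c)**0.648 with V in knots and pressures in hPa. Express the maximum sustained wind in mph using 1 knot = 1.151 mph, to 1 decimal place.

ΔP = 1014 − 877 = 137 hPa.
V ≈ 6.1 × 137^0.648 = 6.1 × 24.243 ≈ 147.885 kt.
147.885 × 1.151 ≈ 170.22 mph → 170.2 mph.

170.2 mph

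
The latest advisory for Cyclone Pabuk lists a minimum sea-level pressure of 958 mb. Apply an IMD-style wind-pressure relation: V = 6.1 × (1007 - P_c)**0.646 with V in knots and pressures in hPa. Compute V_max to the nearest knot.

ΔP = 1007 − 958 = 49 mb.
49^0.646 ≈ 12.356.
V ≈ 6.1 × 12.356 ≈ 75.4 kt.

75 kt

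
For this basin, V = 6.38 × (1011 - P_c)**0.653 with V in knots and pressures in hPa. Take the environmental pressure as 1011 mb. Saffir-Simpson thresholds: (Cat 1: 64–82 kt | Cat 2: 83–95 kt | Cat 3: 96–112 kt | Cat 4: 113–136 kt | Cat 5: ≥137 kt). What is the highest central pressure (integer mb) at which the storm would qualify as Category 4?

Category 4 begins at V = 113 kt.
Required ΔP = (113/6.38)^(1/0.653) = 17.712^1.531 ≈ 81.58 mb.
P_c ≤ 1011 − 81.58 = 929.42, so the highest integer P_c is 929 mb.

929 mb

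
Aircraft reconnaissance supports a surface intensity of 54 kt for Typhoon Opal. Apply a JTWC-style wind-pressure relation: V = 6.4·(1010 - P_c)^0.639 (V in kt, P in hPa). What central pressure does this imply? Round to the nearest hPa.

ΔP = (V / 6.4)^(1/0.639) = (54/6.4)^1.565.
54/6.4 = 8.438; 8.438^1.565 ≈ 28.15 hPa.
P_c = 1010 − 28.15 = 981.85 ≈ 982 hPa.

982 hPa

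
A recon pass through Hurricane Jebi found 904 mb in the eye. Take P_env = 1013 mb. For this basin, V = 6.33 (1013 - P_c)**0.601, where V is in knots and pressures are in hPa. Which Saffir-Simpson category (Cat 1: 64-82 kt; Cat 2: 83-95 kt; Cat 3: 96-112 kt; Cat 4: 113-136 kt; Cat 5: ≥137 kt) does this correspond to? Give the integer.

ΔP = 1013 − 904 = 109 mb.
V ≈ 6.33 × 109^0.601 = 6.33 × 16.77 ≈ 106 kt.
106 kt falls in the Category 3 band.

3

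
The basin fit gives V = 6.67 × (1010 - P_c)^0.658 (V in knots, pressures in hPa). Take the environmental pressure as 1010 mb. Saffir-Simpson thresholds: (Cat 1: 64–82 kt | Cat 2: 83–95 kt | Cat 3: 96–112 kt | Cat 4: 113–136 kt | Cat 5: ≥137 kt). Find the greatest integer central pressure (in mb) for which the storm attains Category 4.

Category 4 begins at V = 113 kt.
Required ΔP = (113/6.67)^(1/0.658) = 16.942^1.520 ≈ 73.74 mb.
P_c ≤ 1010 − 73.74 = 936.26, so the highest integer P_c is 936 mb.

936 mb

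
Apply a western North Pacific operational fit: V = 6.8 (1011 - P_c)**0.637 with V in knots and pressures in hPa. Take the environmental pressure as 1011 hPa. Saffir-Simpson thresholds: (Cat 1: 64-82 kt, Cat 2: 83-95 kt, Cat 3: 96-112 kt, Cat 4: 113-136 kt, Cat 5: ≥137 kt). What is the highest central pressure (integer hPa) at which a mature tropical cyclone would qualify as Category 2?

Category 2 begins at V = 83 kt.
Required ΔP = (83/6.8)^(1/0.637) = 12.206^1.570 ≈ 50.79 hPa.
P_c ≤ 1011 − 50.79 = 960.21, so the highest integer P_c is 960 hPa.

960 hPa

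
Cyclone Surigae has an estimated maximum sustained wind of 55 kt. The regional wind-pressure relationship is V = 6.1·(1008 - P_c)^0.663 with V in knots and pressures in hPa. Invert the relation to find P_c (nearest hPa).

980 hPa

ΔP = (V / 6.1)^(1/0.663) = (55/6.1)^1.508.
55/6.1 = 9.016; 9.016^1.508 ≈ 27.57 hPa.
P_c = 1008 − 27.57 = 980.43 ≈ 980 hPa.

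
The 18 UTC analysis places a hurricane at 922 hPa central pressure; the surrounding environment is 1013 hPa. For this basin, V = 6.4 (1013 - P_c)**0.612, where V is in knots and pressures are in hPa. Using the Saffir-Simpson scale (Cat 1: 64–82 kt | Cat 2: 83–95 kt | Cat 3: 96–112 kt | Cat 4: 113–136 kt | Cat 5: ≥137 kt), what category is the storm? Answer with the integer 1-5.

ΔP = 1013 − 922 = 91 hPa.
V ≈ 6.4 × 91^0.612 = 6.4 × 15.81 ≈ 101 kt.
101 kt falls in the Category 3 band.

3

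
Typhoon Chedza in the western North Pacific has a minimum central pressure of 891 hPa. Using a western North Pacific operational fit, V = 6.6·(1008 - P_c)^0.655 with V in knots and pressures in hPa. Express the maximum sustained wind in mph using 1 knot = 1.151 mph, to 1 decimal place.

171.9 mph

ΔP = 1008 − 891 = 117 hPa.
V ≈ 6.6 × 117^0.655 = 6.6 × 22.629 ≈ 149.350 kt.
149.350 × 1.151 ≈ 171.90 mph → 171.9 mph.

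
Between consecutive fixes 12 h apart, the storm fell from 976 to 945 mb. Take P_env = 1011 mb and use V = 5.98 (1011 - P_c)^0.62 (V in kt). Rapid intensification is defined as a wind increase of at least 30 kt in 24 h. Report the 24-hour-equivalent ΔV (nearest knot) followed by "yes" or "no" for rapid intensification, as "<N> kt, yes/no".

V₁: ΔP = 35, V ≈ 5.98 × 35^0.62 ≈ 54.20 kt.
V₂: ΔP = 66, V ≈ 5.98 × 66^0.62 ≈ 80.32 kt.
ΔV over 12 h = 26.12 kt → 24 h equivalent = 26.12 × 24/12 ≈ 52.24 kt.
52 kt ≥ 30 kt ⇒ rapid intensification.

52 kt, yes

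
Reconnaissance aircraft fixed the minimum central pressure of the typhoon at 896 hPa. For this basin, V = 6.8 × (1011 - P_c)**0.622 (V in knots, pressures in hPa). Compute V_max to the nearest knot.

130 kt

ΔP = 1011 − 896 = 115 hPa.
115^0.622 ≈ 19.132.
V ≈ 6.8 × 19.132 ≈ 130.1 kt.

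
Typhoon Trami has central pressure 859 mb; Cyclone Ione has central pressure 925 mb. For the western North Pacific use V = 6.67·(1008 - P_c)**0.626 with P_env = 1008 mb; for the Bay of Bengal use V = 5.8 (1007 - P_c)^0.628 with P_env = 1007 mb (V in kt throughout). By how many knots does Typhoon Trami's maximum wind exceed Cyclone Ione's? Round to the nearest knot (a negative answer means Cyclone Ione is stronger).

61 kt

Typhoon Trami: ΔP = 149; V ≈ 6.67 × 149^0.626 ≈ 152.95 kt.
Cyclone Ione: ΔP = 82; V ≈ 5.8 × 82^0.628 ≈ 92.32 kt.
Difference ≈ 152.95 − 92.32 = 60.63 → 61 kt.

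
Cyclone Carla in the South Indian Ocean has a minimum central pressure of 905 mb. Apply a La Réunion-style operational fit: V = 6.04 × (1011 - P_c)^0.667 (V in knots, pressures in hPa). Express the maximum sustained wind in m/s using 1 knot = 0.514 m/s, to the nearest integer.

70 m/s

ΔP = 1011 − 905 = 106 mb.
V ≈ 6.04 × 106^0.667 = 6.04 × 22.433 ≈ 135.493 kt.
135.493 × 0.514 ≈ 69.64 m/s → 70 m/s.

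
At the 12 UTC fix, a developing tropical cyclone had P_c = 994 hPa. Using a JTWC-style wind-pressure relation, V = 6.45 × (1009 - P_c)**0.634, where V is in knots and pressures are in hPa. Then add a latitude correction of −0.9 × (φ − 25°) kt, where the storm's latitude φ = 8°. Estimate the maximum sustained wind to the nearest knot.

51 kt

ΔP = 1009 − 994 = 15 hPa.
15^0.634 ≈ 5.567.
V ≈ 6.45 × 5.567 ≈ 35.9 kt.
Latitude correction: −0.9 × (8 − 25) = 15.3 kt.
Corrected V ≈ 51.2 kt → 51 kt.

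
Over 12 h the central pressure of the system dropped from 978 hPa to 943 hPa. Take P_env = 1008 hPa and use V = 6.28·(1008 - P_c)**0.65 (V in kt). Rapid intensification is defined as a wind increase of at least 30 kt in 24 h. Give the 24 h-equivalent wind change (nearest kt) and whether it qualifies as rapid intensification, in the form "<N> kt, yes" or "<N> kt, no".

V₁: ΔP = 30, V ≈ 6.28 × 30^0.65 ≈ 57.29 kt.
V₂: ΔP = 65, V ≈ 6.28 × 65^0.65 ≈ 94.70 kt.
ΔV over 12 h = 37.41 kt → 24 h equivalent = 37.41 × 24/12 ≈ 74.82 kt.
75 kt ≥ 30 kt ⇒ rapid intensification.

75 kt, yes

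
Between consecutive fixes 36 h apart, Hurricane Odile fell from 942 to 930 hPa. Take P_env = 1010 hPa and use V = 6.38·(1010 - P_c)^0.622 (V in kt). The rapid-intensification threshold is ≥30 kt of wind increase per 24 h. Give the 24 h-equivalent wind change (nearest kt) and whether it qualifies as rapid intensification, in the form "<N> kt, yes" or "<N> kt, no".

6 kt, no

V₁: ΔP = 68, V ≈ 6.38 × 68^0.622 ≈ 88.03 kt.
V₂: ΔP = 80, V ≈ 6.38 × 80^0.622 ≈ 97.40 kt.
ΔV over 36 h = 9.37 kt → 24 h equivalent = 9.37 × 24/36 ≈ 6.25 kt.
6 kt < 30 kt ⇒ not rapid intensification.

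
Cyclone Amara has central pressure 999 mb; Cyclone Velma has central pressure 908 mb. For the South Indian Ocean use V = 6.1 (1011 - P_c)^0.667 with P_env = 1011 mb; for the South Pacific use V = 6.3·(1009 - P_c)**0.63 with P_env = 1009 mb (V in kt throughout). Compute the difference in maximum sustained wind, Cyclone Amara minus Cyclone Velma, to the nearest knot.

-83 kt

Cyclone Amara: ΔP = 12; V ≈ 6.1 × 12^0.667 ≈ 32.00 kt.
Cyclone Velma: ΔP = 101; V ≈ 6.3 × 101^0.63 ≈ 115.36 kt.
Difference ≈ 32.00 − 115.36 = -83.36 → -83 kt.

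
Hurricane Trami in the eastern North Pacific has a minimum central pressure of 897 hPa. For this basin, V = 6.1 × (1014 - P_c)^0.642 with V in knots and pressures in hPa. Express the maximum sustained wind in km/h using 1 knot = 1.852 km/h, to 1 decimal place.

ΔP = 1014 − 897 = 117 hPa.
V ≈ 6.1 × 117^0.642 = 6.1 × 21.270 ≈ 129.749 kt.
129.749 × 1.852 ≈ 240.30 km/h → 240.3 km/h.

240.3 km/h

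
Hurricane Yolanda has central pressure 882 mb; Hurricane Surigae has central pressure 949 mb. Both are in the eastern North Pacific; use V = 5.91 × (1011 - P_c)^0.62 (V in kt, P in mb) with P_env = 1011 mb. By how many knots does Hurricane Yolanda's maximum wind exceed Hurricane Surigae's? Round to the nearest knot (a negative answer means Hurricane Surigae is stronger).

44 kt

Hurricane Yolanda: ΔP = 129; V ≈ 5.91 × 129^0.62 ≈ 120.27 kt.
Hurricane Surigae: ΔP = 62; V ≈ 5.91 × 62^0.62 ≈ 76.36 kt.
Difference ≈ 120.27 − 76.36 = 43.91 → 44 kt.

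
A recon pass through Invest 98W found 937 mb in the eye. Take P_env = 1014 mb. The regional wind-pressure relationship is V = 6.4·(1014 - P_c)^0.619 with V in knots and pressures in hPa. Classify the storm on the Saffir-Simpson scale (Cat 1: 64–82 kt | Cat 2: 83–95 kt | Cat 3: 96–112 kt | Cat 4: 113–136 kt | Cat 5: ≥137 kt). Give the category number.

2

ΔP = 1014 − 937 = 77 mb.
V ≈ 6.4 × 77^0.619 = 6.4 × 14.71 ≈ 94 kt.
94 kt falls in the Category 2 band.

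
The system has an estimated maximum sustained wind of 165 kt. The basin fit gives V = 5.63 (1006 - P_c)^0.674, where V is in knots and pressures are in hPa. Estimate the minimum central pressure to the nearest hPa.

ΔP = (V / 5.63)^(1/0.674) = (165/5.63)^1.484.
165/5.63 = 29.307; 29.307^1.484 ≈ 150.15 hPa.
P_c = 1006 − 150.15 = 855.85 ≈ 856 hPa.

856 hPa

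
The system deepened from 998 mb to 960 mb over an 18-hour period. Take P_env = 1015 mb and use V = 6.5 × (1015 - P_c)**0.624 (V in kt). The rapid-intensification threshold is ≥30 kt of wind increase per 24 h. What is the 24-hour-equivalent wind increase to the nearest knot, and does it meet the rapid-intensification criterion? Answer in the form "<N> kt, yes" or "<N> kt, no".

V₁: ΔP = 17, V ≈ 6.5 × 17^0.624 ≈ 38.08 kt.
V₂: ΔP = 55, V ≈ 6.5 × 55^0.624 ≈ 79.23 kt.
ΔV over 18 h = 41.15 kt → 24 h equivalent = 41.15 × 24/18 ≈ 54.87 kt.
55 kt ≥ 30 kt ⇒ rapid intensification.

55 kt, yes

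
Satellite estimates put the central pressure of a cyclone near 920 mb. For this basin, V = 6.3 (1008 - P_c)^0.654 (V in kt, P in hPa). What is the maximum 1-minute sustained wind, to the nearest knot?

ΔP = 1008 − 920 = 88 mb.
88^0.654 ≈ 18.694.
V ≈ 6.3 × 18.694 ≈ 117.8 kt.

118 kt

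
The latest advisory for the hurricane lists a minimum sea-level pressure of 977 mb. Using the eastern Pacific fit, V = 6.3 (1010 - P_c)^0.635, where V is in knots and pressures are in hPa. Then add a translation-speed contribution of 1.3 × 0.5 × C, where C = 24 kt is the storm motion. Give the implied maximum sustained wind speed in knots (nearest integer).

ΔP = 1010 − 977 = 33 mb.
33^0.635 ≈ 9.210.
V ≈ 6.3 × 9.210 ≈ 58.0 kt.
Translation term: 1.3 × 0.5 × 24 = 15.6 kt.
Corrected V ≈ 73.6 kt → 74 kt.

74 kt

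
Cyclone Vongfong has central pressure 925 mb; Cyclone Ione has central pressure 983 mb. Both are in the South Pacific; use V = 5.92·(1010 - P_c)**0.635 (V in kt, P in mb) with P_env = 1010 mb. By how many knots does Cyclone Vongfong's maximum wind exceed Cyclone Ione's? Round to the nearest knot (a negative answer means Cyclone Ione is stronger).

Cyclone Vongfong: ΔP = 85; V ≈ 5.92 × 85^0.635 ≈ 99.43 kt.
Cyclone Ione: ΔP = 27; V ≈ 5.92 × 27^0.635 ≈ 48.00 kt.
Difference ≈ 99.43 − 48.00 = 51.43 → 51 kt.

51 kt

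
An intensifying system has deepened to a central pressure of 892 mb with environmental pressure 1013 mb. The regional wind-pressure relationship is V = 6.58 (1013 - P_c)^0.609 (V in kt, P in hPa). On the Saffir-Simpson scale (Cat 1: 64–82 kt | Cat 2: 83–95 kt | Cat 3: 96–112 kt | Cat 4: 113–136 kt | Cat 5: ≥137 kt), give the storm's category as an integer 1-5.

4

ΔP = 1013 − 892 = 121 mb.
V ≈ 6.58 × 121^0.609 = 6.58 × 18.55 ≈ 122 kt.
122 kt falls in the Category 4 band.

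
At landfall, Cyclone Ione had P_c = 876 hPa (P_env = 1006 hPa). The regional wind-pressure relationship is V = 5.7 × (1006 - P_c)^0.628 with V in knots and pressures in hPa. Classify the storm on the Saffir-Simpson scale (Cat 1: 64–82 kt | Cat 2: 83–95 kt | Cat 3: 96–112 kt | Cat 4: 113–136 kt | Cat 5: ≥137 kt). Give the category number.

ΔP = 1006 − 876 = 130 hPa.
V ≈ 5.7 × 130^0.628 = 5.7 × 21.26 ≈ 121 kt.
121 kt falls in the Category 4 band.

4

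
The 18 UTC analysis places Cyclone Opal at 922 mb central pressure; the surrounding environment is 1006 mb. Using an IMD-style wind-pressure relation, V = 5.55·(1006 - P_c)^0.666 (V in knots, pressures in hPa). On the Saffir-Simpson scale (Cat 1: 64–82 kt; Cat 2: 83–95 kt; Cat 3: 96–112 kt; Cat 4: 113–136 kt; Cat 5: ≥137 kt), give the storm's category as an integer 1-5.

3

ΔP = 1006 − 922 = 84 mb.
V ≈ 5.55 × 84^0.666 = 5.55 × 19.12 ≈ 106 kt.
106 kt falls in the Category 3 band.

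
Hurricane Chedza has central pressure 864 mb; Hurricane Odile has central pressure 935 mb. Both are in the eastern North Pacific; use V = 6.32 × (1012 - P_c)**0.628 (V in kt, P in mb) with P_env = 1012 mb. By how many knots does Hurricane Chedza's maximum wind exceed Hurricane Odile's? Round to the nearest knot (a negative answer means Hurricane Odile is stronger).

49 kt

Hurricane Chedza: ΔP = 148; V ≈ 6.32 × 148^0.628 ≈ 145.76 kt.
Hurricane Odile: ΔP = 77; V ≈ 6.32 × 77^0.628 ≈ 96.70 kt.
Difference ≈ 145.76 − 96.70 = 49.06 → 49 kt.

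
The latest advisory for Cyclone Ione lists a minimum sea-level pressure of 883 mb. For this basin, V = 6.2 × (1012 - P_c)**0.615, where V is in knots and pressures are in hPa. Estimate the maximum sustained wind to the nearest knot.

123 kt

ΔP = 1012 − 883 = 129 mb.
129^0.615 ≈ 19.862.
V ≈ 6.2 × 19.862 ≈ 123.1 kt.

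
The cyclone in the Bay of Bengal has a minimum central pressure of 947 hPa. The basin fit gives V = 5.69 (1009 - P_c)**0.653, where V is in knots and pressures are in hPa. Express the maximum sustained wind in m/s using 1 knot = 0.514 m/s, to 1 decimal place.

ΔP = 1009 − 947 = 62 hPa.
V ≈ 5.69 × 62^0.653 = 5.69 × 14.806 ≈ 84.245 kt.
84.245 × 0.514 ≈ 43.30 m/s → 43.3 m/s.

43.3 m/s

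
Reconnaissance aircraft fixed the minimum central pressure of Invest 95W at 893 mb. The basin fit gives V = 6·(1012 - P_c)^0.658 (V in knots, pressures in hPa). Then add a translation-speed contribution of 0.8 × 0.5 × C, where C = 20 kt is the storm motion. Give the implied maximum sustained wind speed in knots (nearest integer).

147 kt

ΔP = 1012 − 893 = 119 mb.
119^0.658 ≈ 23.212.
V ≈ 6 × 23.212 ≈ 139.3 kt.
Translation term: 0.8 × 0.5 × 20 = 8 kt.
Corrected V ≈ 147.3 kt → 147 kt.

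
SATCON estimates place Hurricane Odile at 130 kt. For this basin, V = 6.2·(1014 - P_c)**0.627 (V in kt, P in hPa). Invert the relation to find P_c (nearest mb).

886 mb

ΔP = (V / 6.2)^(1/0.627) = (130/6.2)^1.595.
130/6.2 = 20.968; 20.968^1.595 ≈ 128.16 mb.
P_c = 1014 − 128.16 = 885.84 ≈ 886 mb.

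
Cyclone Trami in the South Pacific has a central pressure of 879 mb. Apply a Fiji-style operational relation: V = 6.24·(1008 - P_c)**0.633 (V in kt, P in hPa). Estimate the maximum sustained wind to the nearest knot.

ΔP = 1008 − 879 = 129 mb.
129^0.633 ≈ 21.677.
V ≈ 6.24 × 21.677 ≈ 135.3 kt.

135 kt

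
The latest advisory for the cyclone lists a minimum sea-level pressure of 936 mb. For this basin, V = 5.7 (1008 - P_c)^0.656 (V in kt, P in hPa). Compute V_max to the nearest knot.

ΔP = 1008 − 936 = 72 mb.
72^0.656 ≈ 16.535.
V ≈ 5.7 × 16.535 ≈ 94.3 kt.

94 kt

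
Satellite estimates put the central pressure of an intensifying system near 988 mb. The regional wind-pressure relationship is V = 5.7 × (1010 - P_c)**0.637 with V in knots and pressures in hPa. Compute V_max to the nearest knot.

41 kt

ΔP = 1010 − 988 = 22 mb.
22^0.637 ≈ 7.163.
V ≈ 5.7 × 7.163 ≈ 40.8 kt.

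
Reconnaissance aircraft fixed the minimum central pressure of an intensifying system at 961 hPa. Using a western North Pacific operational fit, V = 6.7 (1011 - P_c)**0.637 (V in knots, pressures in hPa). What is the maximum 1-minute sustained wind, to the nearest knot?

81 kt

ΔP = 1011 − 961 = 50 hPa.
50^0.637 ≈ 12.085.
V ≈ 6.7 × 12.085 ≈ 81.0 kt.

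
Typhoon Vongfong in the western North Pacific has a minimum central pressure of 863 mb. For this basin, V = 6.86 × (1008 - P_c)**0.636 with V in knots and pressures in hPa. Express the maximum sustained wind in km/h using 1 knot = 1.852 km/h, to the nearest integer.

301 km/h

ΔP = 1008 − 863 = 145 mb.
V ≈ 6.86 × 145^0.636 = 6.86 × 23.694 ≈ 162.538 kt.
162.538 × 1.852 ≈ 301.02 km/h → 301 km/h.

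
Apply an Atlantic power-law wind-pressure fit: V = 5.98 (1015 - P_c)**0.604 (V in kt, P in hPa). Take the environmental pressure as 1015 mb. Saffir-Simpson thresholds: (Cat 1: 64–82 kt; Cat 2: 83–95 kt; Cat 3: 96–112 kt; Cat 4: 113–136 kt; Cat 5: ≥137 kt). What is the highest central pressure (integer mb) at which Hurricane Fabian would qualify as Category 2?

Category 2 begins at V = 83 kt.
Required ΔP = (83/5.98)^(1/0.604) = 13.880^1.656 ≈ 77.87 mb.
P_c ≤ 1015 − 77.87 = 937.13, so the highest integer P_c is 937 mb.

937 mb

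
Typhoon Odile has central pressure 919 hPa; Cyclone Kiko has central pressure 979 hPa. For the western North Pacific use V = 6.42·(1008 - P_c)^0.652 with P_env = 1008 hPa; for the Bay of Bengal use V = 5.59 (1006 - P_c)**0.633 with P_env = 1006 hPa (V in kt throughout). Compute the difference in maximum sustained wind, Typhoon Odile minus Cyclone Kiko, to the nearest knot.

Typhoon Odile: ΔP = 89; V ≈ 6.42 × 89^0.652 ≈ 119.82 kt.
Cyclone Kiko: ΔP = 27; V ≈ 5.59 × 27^0.633 ≈ 45.03 kt.
Difference ≈ 119.82 − 45.03 = 74.79 → 75 kt.

75 kt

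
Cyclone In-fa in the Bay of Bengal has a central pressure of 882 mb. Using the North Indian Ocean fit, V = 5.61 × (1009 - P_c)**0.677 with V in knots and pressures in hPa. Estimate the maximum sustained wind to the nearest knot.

ΔP = 1009 − 882 = 127 mb.
127^0.677 ≈ 26.563.
V ≈ 5.61 × 26.563 ≈ 149.0 kt.

149 kt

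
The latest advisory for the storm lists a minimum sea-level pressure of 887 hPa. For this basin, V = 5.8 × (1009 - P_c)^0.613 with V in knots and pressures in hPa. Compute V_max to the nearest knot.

110 kt

ΔP = 1009 − 887 = 122 hPa.
122^0.613 ≈ 19.008.
V ≈ 5.8 × 19.008 ≈ 110.2 kt.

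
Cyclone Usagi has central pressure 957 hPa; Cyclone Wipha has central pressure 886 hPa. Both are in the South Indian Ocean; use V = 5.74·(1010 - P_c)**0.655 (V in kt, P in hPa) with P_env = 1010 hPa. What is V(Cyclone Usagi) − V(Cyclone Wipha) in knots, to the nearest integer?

-58 kt

Cyclone Usagi: ΔP = 53; V ≈ 5.74 × 53^0.655 ≈ 77.32 kt.
Cyclone Wipha: ΔP = 124; V ≈ 5.74 × 124^0.655 ≈ 134.93 kt.
Difference ≈ 77.32 − 134.93 = -57.61 → -58 kt.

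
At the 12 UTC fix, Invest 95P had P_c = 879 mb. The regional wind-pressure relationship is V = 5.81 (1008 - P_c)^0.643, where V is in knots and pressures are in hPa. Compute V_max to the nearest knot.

132 kt

ΔP = 1008 − 879 = 129 mb.
129^0.643 ≈ 22.757.
V ≈ 5.81 × 22.757 ≈ 132.2 kt.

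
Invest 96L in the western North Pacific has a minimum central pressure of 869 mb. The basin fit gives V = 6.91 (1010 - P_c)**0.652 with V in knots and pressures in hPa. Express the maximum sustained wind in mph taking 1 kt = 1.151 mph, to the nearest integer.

ΔP = 1010 − 869 = 141 mb.
V ≈ 6.91 × 141^0.652 = 6.91 × 25.194 ≈ 174.088 kt.
174.088 × 1.151 ≈ 200.38 mph → 200 mph.

200 mph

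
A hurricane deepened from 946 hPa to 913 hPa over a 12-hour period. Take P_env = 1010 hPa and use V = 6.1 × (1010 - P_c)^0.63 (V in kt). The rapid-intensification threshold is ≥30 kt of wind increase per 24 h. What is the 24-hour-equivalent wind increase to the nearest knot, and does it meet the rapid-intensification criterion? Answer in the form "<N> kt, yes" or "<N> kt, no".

V₁: ΔP = 64, V ≈ 6.1 × 64^0.63 ≈ 83.80 kt.
V₂: ΔP = 97, V ≈ 6.1 × 97^0.63 ≈ 108.89 kt.
ΔV over 12 h = 25.09 kt → 24 h equivalent = 25.09 × 24/12 ≈ 50.18 kt.
50 kt ≥ 30 kt ⇒ rapid intensification.

50 kt, yes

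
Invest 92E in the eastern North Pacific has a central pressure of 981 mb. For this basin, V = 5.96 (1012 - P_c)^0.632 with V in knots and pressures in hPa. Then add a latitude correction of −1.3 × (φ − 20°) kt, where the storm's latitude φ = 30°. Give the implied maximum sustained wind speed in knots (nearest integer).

39 kt

ΔP = 1012 − 981 = 31 mb.
31^0.632 ≈ 8.761.
V ≈ 5.96 × 8.761 ≈ 52.2 kt.
Latitude correction: −1.3 × (30 − 20) = -13 kt.
Corrected V ≈ 39.2 kt → 39 kt.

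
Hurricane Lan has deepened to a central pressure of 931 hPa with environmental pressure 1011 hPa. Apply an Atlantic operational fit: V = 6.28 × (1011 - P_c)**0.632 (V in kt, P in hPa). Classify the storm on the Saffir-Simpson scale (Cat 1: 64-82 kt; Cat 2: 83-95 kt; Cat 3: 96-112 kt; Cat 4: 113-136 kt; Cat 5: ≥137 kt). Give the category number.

ΔP = 1011 − 931 = 80 hPa.
V ≈ 6.28 × 80^0.632 = 6.28 × 15.95 ≈ 100 kt.
100 kt falls in the Category 3 band.

3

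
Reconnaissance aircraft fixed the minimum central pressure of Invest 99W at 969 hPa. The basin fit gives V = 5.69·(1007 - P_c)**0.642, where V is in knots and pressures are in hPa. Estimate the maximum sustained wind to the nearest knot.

ΔP = 1007 − 969 = 38 hPa.
38^0.642 ≈ 10.333.
V ≈ 5.69 × 10.333 ≈ 58.8 kt.

59 kt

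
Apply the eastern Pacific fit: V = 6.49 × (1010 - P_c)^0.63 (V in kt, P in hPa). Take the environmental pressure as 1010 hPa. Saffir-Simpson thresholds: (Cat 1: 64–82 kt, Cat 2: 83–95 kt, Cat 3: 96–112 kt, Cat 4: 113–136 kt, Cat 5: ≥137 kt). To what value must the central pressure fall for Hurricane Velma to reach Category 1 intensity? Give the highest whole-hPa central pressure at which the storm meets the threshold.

Category 1 begins at V = 64 kt.
Required ΔP = (64/6.49)^(1/0.63) = 9.861^1.587 ≈ 37.82 hPa.
P_c ≤ 1010 − 37.82 = 972.18, so the highest integer P_c is 972 hPa.

972 hPa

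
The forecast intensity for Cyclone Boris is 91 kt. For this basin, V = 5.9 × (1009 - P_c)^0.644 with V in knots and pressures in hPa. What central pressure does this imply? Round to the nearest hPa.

ΔP = (V / 5.9)^(1/0.644) = (91/5.9)^1.553.
91/5.9 = 15.424; 15.424^1.553 ≈ 69.99 hPa.
P_c = 1009 − 69.99 = 939.01 ≈ 939 hPa.

939 hPa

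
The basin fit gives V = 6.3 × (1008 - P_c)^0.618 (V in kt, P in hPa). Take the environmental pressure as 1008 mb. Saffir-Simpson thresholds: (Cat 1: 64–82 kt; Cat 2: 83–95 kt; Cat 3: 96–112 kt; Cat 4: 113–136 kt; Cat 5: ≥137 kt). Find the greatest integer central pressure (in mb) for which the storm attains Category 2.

Category 2 begins at V = 83 kt.
Required ΔP = (83/6.3)^(1/0.618) = 13.175^1.618 ≈ 64.84 mb.
P_c ≤ 1008 − 64.84 = 943.16, so the highest integer P_c is 943 mb.

943 mb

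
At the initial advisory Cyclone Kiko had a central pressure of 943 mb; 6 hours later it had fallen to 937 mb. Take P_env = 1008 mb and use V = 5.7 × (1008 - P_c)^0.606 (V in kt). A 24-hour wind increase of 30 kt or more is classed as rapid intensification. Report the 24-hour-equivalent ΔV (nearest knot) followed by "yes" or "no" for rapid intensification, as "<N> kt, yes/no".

V₁: ΔP = 65, V ≈ 5.7 × 65^0.606 ≈ 71.53 kt.
V₂: ΔP = 71, V ≈ 5.7 × 71^0.606 ≈ 75.46 kt.
ΔV over 6 h = 3.93 kt → 24 h equivalent = 3.93 × 24/6 ≈ 15.72 kt.
16 kt < 30 kt ⇒ not rapid intensification.

16 kt, no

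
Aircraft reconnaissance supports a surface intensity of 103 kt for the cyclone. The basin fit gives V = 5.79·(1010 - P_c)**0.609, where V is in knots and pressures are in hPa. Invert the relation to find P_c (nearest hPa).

897 hPa

ΔP = (V / 5.79)^(1/0.609) = (103/5.79)^1.642.
103/5.79 = 17.789; 17.789^1.642 ≈ 112.93 hPa.
P_c = 1010 − 112.93 = 897.07 ≈ 897 hPa.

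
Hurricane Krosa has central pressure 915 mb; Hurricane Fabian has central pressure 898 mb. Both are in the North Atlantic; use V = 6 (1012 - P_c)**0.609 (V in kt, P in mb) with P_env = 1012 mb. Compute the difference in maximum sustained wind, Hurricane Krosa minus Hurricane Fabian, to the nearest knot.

Hurricane Krosa: ΔP = 97; V ≈ 6 × 97^0.609 ≈ 97.30 kt.
Hurricane Fabian: ΔP = 114; V ≈ 6 × 114^0.609 ≈ 107.35 kt.
Difference ≈ 97.30 − 107.35 = -10.05 → -10 kt.

-10 kt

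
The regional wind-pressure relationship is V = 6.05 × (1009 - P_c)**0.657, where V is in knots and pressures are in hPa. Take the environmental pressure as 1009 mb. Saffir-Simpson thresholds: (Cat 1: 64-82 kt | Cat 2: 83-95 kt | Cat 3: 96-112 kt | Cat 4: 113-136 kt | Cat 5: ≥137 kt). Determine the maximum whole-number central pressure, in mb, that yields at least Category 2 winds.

Category 2 begins at V = 83 kt.
Required ΔP = (83/6.05)^(1/0.657) = 13.719^1.522 ≈ 53.84 mb.
P_c ≤ 1009 − 53.84 = 955.16, so the highest integer P_c is 955 mb.

955 mb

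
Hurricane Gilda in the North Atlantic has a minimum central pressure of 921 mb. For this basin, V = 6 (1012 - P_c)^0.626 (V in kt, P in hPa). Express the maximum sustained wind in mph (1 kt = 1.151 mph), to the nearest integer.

116 mph

ΔP = 1012 − 921 = 91 mb.
V ≈ 6 × 91^0.626 = 6 × 16.841 ≈ 101.044 kt.
101.044 × 1.151 ≈ 116.30 mph → 116 mph.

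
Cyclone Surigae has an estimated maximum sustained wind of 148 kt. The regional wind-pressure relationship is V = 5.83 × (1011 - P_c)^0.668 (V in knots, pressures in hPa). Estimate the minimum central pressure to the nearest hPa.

ΔP = (V / 5.83)^(1/0.668) = (148/5.83)^1.497.
148/5.83 = 25.386; 25.386^1.497 ≈ 126.67 hPa.
P_c = 1011 − 126.67 = 884.33 ≈ 884 hPa.

884 hPa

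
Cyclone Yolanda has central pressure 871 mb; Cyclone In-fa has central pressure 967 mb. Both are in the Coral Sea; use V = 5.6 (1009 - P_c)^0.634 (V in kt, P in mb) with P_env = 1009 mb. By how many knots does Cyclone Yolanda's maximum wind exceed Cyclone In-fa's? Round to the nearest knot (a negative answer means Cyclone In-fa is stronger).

67 kt

Cyclone Yolanda: ΔP = 138; V ≈ 5.6 × 138^0.634 ≈ 127.31 kt.
Cyclone In-fa: ΔP = 42; V ≈ 5.6 × 42^0.634 ≈ 59.89 kt.
Difference ≈ 127.31 − 59.89 = 67.42 → 67 kt.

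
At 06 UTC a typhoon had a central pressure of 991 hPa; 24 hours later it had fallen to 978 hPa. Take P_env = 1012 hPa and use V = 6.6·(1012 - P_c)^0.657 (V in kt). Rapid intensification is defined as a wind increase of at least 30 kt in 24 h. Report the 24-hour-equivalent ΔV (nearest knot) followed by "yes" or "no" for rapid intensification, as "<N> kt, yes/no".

18 kt, no

V₁: ΔP = 21, V ≈ 6.6 × 21^0.657 ≈ 48.78 kt.
V₂: ΔP = 34, V ≈ 6.6 × 34^0.657 ≈ 66.95 kt.
ΔV over 24 h = 18.17 kt → 24 h equivalent = 18.17 × 24/24 ≈ 18.17 kt.
18 kt < 30 kt ⇒ not rapid intensification.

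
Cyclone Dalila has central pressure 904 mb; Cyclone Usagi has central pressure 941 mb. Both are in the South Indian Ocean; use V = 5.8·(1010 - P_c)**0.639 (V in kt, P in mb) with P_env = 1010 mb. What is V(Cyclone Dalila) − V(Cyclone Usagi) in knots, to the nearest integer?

27 kt

Cyclone Dalila: ΔP = 106; V ≈ 5.8 × 106^0.639 ≈ 114.18 kt.
Cyclone Usagi: ΔP = 69; V ≈ 5.8 × 69^0.639 ≈ 86.79 kt.
Difference ≈ 114.18 − 86.79 = 27.39 → 27 kt.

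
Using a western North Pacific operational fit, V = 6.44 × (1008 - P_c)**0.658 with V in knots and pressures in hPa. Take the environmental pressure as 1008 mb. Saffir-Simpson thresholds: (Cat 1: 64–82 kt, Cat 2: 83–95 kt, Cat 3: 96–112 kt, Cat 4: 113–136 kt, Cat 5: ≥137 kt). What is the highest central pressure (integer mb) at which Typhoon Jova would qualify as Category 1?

Category 1 begins at V = 64 kt.
Required ΔP = (64/6.44)^(1/0.658) = 9.938^1.520 ≈ 32.78 mb.
P_c ≤ 1008 − 32.78 = 975.22, so the highest integer P_c is 975 mb.

975 mb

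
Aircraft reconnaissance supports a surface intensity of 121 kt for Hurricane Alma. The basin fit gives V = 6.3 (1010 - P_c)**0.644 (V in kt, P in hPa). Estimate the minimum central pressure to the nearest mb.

ΔP = (V / 6.3)^(1/0.644) = (121/6.3)^1.553.
121/6.3 = 19.206; 19.206^1.553 ≈ 98.38 mb.
P_c = 1010 − 98.38 = 911.62 ≈ 912 mb.

912 mb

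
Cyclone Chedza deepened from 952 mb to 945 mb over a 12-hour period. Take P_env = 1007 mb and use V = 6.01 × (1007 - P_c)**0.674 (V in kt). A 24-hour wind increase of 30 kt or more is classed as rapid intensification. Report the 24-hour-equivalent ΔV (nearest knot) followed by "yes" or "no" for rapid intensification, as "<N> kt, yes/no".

15 kt, no

V₁: ΔP = 55, V ≈ 6.01 × 55^0.674 ≈ 89.51 kt.
V₂: ΔP = 62, V ≈ 6.01 × 62^0.674 ≈ 97.04 kt.
ΔV over 12 h = 7.53 kt → 24 h equivalent = 7.53 × 24/12 ≈ 15.06 kt.
15 kt < 30 kt ⇒ not rapid intensification.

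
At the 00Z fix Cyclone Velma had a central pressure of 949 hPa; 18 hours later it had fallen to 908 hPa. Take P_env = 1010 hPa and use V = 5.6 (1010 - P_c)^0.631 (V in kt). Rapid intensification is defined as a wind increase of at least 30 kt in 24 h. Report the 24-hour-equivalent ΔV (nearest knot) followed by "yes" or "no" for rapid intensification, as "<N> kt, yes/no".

V₁: ΔP = 61, V ≈ 5.6 × 61^0.631 ≈ 74.94 kt.
V₂: ΔP = 102, V ≈ 5.6 × 102^0.631 ≈ 103.66 kt.
ΔV over 18 h = 28.72 kt → 24 h equivalent = 28.72 × 24/18 ≈ 38.29 kt.
38 kt ≥ 30 kt ⇒ rapid intensification.

38 kt, yes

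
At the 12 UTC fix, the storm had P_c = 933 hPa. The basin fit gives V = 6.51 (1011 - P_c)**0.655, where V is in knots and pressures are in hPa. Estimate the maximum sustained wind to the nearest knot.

113 kt

ΔP = 1011 − 933 = 78 hPa.
78^0.655 ≈ 17.351.
V ≈ 6.51 × 17.351 ≈ 113.0 kt.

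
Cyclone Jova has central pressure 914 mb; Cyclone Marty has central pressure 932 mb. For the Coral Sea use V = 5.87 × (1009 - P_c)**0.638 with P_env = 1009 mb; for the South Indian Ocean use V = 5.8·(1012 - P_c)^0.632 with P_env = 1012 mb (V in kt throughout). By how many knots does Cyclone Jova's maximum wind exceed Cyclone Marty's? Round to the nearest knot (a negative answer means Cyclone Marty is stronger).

Cyclone Jova: ΔP = 95; V ≈ 5.87 × 95^0.638 ≈ 107.26 kt.
Cyclone Marty: ΔP = 80; V ≈ 5.8 × 80^0.632 ≈ 92.51 kt.
Difference ≈ 107.26 − 92.51 = 14.75 → 15 kt.

15 kt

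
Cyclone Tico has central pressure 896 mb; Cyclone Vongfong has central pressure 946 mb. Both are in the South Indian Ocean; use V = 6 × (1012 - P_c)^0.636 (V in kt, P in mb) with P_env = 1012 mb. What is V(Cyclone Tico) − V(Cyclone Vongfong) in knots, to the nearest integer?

Cyclone Tico: ΔP = 116; V ≈ 6 × 116^0.636 ≈ 123.35 kt.
Cyclone Vongfong: ΔP = 66; V ≈ 6 × 66^0.636 ≈ 86.17 kt.
Difference ≈ 123.35 − 86.17 = 37.18 → 37 kt.

37 kt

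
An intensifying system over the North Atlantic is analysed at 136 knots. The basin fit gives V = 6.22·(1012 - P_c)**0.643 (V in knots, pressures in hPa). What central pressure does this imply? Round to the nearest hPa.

891 hPa

ΔP = (V / 6.22)^(1/0.643) = (136/6.22)^1.555.
136/6.22 = 21.865; 21.865^1.555 ≈ 121.22 hPa.
P_c = 1012 − 121.22 = 890.78 ≈ 891 hPa.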